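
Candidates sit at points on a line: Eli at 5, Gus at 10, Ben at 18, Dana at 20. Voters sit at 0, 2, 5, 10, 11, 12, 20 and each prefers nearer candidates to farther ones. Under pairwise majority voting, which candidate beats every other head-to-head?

With single-peaked preferences on a line, the Condorcet winner is the candidate closest to the median voter.
The median voter (position 10) is closest to Gus at 10.
Check: Gus vs Ben — voters closer to Gus: 6 of 7.

Gus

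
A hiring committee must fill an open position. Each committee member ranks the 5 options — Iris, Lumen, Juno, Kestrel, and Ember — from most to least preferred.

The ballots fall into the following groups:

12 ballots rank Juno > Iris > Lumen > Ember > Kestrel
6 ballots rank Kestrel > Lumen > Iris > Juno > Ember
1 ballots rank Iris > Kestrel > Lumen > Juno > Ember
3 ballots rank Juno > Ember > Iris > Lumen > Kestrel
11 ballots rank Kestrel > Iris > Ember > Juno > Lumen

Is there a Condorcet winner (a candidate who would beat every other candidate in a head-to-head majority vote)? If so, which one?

Kestrel

Head-to-head results (33 voters total):
Iris vs Lumen: Iris wins 27–6.
Iris vs Juno: Iris wins 18–15.
Iris vs Kestrel: Kestrel wins 17–16.
Iris vs Ember: Iris wins 30–3.
Lumen vs Juno: Juno wins 26–7.
Lumen vs Kestrel: Kestrel wins 18–15.
Lumen vs Ember: Lumen wins 19–14.
Juno vs Kestrel: Kestrel wins 18–15.
Juno vs Ember: Juno wins 22–11.
Kestrel vs Ember: Kestrel wins 18–15.
Kestrel beats each rival — Iris (17–16), Lumen (18–15), Juno (18–15), Ember (18–15) — so Kestrel is the Condorcet winner.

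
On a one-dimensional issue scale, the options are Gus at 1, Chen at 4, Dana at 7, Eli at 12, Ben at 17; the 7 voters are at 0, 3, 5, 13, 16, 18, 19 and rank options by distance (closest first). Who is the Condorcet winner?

Eli

With single-peaked preferences on a line, the Condorcet winner is the candidate closest to the median voter.
The median voter (position 13) is closest to Eli at 12.
Check: Eli vs Dana — voters closer to Eli: 4 of 7.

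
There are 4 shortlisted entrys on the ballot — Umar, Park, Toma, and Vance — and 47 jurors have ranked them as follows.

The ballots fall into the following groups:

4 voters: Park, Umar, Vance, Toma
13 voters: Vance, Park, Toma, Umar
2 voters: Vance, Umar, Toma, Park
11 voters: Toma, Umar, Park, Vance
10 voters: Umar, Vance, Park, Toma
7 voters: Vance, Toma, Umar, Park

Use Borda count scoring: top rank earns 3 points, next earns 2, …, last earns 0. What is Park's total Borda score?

Borda scores:
  Umar: 4·2 + 13·0 + 2·2 + 11·2 + 10·3 + 7·1 = 71
  Park: 4·3 + 13·2 + 2·0 + 11·1 + 10·1 + 7·0 = 59
  Toma: 4·0 + 13·1 + 2·1 + 11·3 + 10·0 + 7·2 = 62
  Vance: 4·1 + 13·3 + 2·3 + 11·0 + 10·2 + 7·3 = 90

59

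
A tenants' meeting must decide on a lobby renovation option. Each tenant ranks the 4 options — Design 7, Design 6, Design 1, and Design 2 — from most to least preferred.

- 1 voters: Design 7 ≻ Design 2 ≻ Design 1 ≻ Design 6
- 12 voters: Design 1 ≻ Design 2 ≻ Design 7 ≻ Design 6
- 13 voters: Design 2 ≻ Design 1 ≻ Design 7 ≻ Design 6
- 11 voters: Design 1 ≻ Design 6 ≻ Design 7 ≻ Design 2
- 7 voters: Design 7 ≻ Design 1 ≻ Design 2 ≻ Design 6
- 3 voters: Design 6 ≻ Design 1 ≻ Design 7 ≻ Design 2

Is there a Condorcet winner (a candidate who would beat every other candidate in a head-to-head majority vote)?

Yes

Head-to-head results (47 voters total):
Design 7 vs Design 6: Design 7 wins 33–14.
Design 7 vs Design 1: Design 1 wins 39–8.
Design 7 vs Design 2: Design 2 wins 25–22.
Design 6 vs Design 1: Design 1 wins 44–3.
Design 6 vs Design 2: Design 2 wins 33–14.
Design 1 vs Design 2: Design 1 wins 33–14.
Design 1 beats each rival — Design 7 (39–8), Design 6 (44–3), Design 2 (33–14) — so Design 1 is the Condorcet winner.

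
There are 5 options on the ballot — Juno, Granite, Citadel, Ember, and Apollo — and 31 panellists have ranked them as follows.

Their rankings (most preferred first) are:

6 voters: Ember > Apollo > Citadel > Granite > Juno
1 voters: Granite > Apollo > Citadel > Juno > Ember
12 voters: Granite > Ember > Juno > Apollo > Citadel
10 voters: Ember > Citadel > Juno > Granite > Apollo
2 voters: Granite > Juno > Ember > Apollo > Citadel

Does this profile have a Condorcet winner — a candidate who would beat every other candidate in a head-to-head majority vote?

Yes

Head-to-head results (31 voters total):
Juno vs Granite: Granite wins 21–10.
Juno vs Citadel: Citadel wins 17–14.
Juno vs Ember: Ember wins 28–3.
Juno vs Apollo: Juno wins 24–7.
Granite vs Citadel: Citadel wins 16–15.
Granite vs Ember: Ember wins 16–15.
Granite vs Apollo: Granite wins 25–6.
Citadel vs Ember: Ember wins 30–1.
Citadel vs Apollo: Apollo wins 21–10.
Ember vs Apollo: Ember wins 30–1.
Ember beats each rival — Juno (28–3), Granite (16–15), Citadel (30–1), Apollo (30–1) — so Ember is the Condorcet winner.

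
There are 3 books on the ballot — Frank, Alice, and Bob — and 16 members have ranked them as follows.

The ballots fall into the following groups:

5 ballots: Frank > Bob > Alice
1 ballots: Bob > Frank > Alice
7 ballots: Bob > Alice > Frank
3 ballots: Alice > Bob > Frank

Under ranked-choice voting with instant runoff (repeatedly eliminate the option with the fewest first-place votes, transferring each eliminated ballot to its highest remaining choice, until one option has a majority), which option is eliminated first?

Round 1: Bob 8, Frank 5, Alice 3. Alice has the fewest and is eliminated.
Round 2: Bob 11, Frank 5. Bob has a majority.

Alice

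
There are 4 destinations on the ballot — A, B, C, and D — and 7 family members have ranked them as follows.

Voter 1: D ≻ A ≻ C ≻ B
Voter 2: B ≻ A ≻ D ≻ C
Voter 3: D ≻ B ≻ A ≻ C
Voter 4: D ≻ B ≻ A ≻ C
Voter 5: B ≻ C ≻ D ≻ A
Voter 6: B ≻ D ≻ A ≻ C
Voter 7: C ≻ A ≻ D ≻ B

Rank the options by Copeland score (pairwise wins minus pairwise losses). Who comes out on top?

D

Pairwise results:
  A vs B: B wins 5–2.
  A vs C: A wins 5–2.
  A vs D: D wins 5–2.
  B vs C: B wins 5–2.
  B vs D: D wins 4–3.
  C vs D: D wins 5–2.
Copeland scores (wins − losses):
  A: 1 − 2 = -1
  B: 2 − 1 = 1
  C: 0 − 3 = -3
  D: 3 − 0 = 3
D has the best Copeland score.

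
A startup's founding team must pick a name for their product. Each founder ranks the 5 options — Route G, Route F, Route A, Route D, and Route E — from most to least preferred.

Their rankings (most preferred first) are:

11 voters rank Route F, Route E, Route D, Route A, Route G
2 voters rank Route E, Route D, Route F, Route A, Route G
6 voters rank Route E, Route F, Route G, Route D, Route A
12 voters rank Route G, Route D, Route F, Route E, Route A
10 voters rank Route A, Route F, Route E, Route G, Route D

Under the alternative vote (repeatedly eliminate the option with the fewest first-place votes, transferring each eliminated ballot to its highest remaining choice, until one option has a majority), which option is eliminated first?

Route D

Round 1: Route G 12, Route F 11, Route A 10, Route E 8, Route D 0. Route D has the fewest and is eliminated.
Round 2: Route G 12, Route F 11, Route A 10, Route E 8. Route E has the fewest and is eliminated.
Round 3: Route F 19, Route G 12, Route A 10. Route A has the fewest and is eliminated.
Round 4: Route F 29, Route G 12. Route F has a majority.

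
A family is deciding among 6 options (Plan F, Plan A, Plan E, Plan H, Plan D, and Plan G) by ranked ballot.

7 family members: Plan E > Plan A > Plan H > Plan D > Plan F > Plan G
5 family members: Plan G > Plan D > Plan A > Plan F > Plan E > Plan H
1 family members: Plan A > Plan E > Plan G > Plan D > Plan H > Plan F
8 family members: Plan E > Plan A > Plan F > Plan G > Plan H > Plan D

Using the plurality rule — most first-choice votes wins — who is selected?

Plan E

First-place vote totals:
  Plan F: 0
  Plan A: 1
  Plan E: 15
  Plan H: 0
  Plan D: 0
  Plan G: 5
Plan E has the most first-place votes.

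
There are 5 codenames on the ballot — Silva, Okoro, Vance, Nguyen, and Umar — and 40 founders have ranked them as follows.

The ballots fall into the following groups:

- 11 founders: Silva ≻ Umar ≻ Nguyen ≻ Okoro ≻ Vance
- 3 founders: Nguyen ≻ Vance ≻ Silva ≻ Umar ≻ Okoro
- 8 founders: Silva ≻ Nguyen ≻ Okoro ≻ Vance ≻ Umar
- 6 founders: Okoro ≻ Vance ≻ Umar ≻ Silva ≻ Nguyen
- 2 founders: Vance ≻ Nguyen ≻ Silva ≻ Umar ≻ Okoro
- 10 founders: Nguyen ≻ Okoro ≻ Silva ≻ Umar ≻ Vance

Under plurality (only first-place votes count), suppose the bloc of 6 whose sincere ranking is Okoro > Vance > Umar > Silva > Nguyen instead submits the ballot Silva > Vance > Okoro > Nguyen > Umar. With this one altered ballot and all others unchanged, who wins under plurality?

First-place totals with the altered ballot: Silva 25, Okoro 0, Vance 2, Nguyen 13, Umar 0.
The winner is unchanged: still Silva.

Silva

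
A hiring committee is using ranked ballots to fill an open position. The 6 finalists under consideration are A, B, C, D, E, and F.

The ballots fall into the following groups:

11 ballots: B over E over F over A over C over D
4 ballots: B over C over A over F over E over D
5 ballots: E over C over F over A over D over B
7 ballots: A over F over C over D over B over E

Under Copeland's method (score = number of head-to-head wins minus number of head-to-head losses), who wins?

B

Pairwise results:
  A vs B: B wins 15–12.
  A vs C: A wins 18–9.
  A vs D: A wins 27–0.
  A vs E: E wins 16–11.
  A vs F: F wins 16–11.
  B vs C: B wins 15–12.
  B vs D: B wins 15–12.
  B vs E: B wins 22–5.
  B vs F: B wins 15–12.
  C vs D: C wins 27–0.
  C vs E: E wins 16–11.
  C vs F: F wins 18–9.
  D vs E: E wins 20–7.
  D vs F: F wins 27–0.
  E vs F: E wins 16–11.
Copeland scores (wins − losses):
  A: 2 − 3 = -1
  B: 5 − 0 = 5
  C: 1 − 4 = -3
  D: 0 − 5 = -5
  E: 4 − 1 = 3
  F: 3 − 2 = 1
B has the best Copeland score.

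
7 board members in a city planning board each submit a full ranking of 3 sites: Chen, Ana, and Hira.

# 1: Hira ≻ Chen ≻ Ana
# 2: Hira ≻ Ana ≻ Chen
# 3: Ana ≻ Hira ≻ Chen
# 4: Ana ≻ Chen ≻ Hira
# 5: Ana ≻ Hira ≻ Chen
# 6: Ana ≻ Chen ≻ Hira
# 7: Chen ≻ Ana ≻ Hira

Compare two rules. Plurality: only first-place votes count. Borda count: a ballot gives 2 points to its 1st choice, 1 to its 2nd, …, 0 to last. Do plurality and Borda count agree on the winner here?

Plurality first-place counts: Chen 1, Ana 4, Hira 2 → Ana.
Borda totals: Chen 5, Ana 10, Hira 6 → Ana.
The two rules agree on Ana.

Yes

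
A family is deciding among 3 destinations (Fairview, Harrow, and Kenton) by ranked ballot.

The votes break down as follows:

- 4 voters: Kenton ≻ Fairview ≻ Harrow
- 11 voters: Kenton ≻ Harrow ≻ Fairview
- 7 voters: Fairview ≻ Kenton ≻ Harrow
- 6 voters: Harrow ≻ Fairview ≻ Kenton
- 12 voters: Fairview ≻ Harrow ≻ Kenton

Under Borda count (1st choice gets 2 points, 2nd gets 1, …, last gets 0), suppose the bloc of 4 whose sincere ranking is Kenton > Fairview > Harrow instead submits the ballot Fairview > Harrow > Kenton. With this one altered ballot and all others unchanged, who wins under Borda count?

Fairview

Borda totals with the altered ballot: Fairview 52, Harrow 39, Kenton 29.
The winner is unchanged: still Fairview.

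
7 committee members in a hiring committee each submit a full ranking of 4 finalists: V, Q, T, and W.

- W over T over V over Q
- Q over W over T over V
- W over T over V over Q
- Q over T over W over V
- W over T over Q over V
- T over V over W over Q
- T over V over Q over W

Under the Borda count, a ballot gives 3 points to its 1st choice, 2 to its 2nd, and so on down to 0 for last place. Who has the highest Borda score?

T

Borda scores:
  V: 1 + 0 + 1 + 0 + 0 + 2 + 2 = 6
  Q: 0 + 3 + 0 + 3 + 1 + 0 + 1 = 8
  T: 2 + 1 + 2 + 2 + 2 + 3 + 3 = 15
  W: 3 + 2 + 3 + 1 + 3 + 1 + 0 = 13
T has the highest total.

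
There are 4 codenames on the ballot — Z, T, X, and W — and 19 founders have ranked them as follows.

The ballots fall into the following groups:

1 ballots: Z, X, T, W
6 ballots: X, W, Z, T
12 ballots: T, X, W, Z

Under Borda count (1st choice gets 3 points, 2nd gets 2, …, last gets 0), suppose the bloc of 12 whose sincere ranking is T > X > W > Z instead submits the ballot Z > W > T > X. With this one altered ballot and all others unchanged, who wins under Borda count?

Borda totals with the altered ballot: Z 45, T 13, X 20, W 36.
The switch changes the winner from X to Z.

Z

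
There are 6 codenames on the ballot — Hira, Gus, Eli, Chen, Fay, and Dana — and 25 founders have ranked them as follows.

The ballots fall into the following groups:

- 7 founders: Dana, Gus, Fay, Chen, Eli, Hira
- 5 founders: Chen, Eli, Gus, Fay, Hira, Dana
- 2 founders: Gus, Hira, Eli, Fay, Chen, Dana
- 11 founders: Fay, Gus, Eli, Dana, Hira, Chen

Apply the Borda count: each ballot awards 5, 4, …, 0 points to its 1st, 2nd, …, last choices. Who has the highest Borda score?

Gus

Borda scores:
  Hira: 7·0 + 5·1 + 2·4 + 11·1 = 24
  Gus: 7·4 + 5·3 + 2·5 + 11·4 = 97
  Eli: 7·1 + 5·4 + 2·3 + 11·3 = 66
  Chen: 7·2 + 5·5 + 2·1 + 11·0 = 41
  Fay: 7·3 + 5·2 + 2·2 + 11·5 = 90
  Dana: 7·5 + 5·0 + 2·0 + 11·2 = 57
Gus has the highest total.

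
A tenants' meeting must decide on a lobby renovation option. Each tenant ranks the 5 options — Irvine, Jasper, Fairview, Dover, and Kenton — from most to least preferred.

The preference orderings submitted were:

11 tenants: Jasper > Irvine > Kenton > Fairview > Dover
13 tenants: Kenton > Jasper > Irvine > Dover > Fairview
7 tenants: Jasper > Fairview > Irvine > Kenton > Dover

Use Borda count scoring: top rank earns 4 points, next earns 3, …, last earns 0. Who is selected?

Jasper

Borda scores:
  Irvine: 11·3 + 13·2 + 7·2 = 73
  Jasper: 11·4 + 13·3 + 7·4 = 111
  Fairview: 11·1 + 13·0 + 7·3 = 32
  Dover: 11·0 + 13·1 + 7·0 = 13
  Kenton: 11·2 + 13·4 + 7·1 = 81
Jasper has the highest total.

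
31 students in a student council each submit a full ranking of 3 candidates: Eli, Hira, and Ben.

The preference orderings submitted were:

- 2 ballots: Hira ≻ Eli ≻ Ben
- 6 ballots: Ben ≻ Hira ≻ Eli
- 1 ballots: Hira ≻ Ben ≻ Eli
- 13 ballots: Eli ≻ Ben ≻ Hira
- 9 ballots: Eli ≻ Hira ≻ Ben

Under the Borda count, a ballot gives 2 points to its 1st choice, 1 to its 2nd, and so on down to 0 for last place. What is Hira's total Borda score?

Borda scores:
  Eli: 2·1 + 6·0 + 0 + 13·2 + 9·2 = 46
  Hira: 2·2 + 6·1 + 2 + 13·0 + 9·1 = 21
  Ben: 2·0 + 6·2 + 1 + 13·1 + 9·0 = 26

21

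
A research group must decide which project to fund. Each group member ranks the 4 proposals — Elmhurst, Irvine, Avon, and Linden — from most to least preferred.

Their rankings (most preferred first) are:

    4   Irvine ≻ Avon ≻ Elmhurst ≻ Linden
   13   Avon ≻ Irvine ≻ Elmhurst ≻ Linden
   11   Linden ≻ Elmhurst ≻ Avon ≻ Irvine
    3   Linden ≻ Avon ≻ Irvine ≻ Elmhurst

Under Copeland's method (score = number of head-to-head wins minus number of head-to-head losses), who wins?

Pairwise results:
  Elmhurst vs Irvine: Irvine wins 20–11.
  Elmhurst vs Avon: Avon wins 20–11.
  Elmhurst vs Linden: Elmhurst wins 17–14.
  Irvine vs Avon: Avon wins 27–4.
  Irvine vs Linden: Irvine wins 17–14.
  Avon vs Linden: Avon wins 17–14.
Copeland scores (wins − losses):
  Elmhurst: 1 − 2 = -1
  Irvine: 2 − 1 = 1
  Avon: 3 − 0 = 3
  Linden: 0 − 3 = -3
Avon has the best Copeland score.

Avon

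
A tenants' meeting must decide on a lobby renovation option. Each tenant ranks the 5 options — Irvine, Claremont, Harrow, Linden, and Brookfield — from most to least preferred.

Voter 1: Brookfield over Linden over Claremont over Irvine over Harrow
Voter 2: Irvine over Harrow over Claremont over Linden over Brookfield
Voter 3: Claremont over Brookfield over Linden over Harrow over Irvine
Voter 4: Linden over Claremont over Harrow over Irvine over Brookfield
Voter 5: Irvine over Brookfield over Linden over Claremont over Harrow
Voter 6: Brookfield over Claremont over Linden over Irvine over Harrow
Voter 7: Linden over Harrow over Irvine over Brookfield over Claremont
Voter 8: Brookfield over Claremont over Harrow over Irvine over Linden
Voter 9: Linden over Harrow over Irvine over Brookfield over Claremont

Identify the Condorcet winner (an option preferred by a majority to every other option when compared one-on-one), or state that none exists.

No Condorcet winner

Head-to-head results (9 voters total):
Irvine vs Claremont: Claremont wins 5–4.
Irvine vs Harrow: Harrow wins 5–4.
Irvine vs Linden: Linden wins 6–3.
Irvine vs Brookfield: Irvine wins 5–4.
Claremont vs Harrow: Claremont wins 6–3.
Claremont vs Linden: Linden wins 5–4.
Claremont vs Brookfield: Brookfield wins 6–3.
Harrow vs Linden: Linden wins 7–2.
Harrow vs Brookfield: Brookfield wins 5–4.
Linden vs Brookfield: Brookfield wins 5–4.
No candidate beats all others: Irvine beats Brookfield beats Claremont beats Irvine, a majority cycle.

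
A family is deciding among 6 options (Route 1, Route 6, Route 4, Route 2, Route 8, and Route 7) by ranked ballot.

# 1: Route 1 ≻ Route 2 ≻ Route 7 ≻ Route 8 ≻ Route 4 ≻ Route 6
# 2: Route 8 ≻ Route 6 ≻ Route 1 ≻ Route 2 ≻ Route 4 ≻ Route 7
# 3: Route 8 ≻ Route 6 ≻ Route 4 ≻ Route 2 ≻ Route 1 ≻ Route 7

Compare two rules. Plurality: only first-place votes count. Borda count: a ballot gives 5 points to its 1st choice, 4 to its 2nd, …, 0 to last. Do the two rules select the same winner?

Yes

Plurality first-place counts: Route 1 1, Route 6 0, Route 4 0, Route 2 0, Route 8 2, Route 7 0 → Route 8.
Borda totals: Route 1 9, Route 6 8, Route 4 5, Route 2 8, Route 8 12, Route 7 3 → Route 8.
The two rules agree on Route 8.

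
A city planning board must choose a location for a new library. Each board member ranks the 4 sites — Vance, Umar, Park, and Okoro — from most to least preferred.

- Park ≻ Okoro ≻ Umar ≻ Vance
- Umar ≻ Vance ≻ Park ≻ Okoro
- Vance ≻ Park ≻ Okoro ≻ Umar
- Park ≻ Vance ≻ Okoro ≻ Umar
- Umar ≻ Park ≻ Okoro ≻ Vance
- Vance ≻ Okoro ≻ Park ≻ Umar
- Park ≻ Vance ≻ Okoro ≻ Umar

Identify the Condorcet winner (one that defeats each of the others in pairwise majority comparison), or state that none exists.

Park

Head-to-head results (7 voters total):
Vance vs Umar: Vance wins 4–3.
Vance vs Park: Park wins 4–3.
Vance vs Okoro: Vance wins 5–2.
Umar vs Park: Park wins 5–2.
Umar vs Okoro: Okoro wins 5–2.
Park vs Okoro: Park wins 6–1.
Park beats each rival — Vance (4–3), Umar (5–2), Okoro (6–1) — so Park is the Condorcet winner.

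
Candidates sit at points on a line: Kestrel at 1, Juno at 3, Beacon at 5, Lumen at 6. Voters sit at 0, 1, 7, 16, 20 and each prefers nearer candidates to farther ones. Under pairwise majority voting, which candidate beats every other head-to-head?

Lumen

With single-peaked preferences on a line, the Condorcet winner is the candidate closest to the median voter.
The median voter (position 7) is closest to Lumen at 6.
Check: Lumen vs Juno — voters closer to Lumen: 3 of 5.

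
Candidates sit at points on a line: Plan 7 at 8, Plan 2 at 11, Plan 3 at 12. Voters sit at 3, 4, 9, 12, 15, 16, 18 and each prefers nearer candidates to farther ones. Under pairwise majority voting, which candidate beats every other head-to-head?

With single-peaked preferences on a line, the Condorcet winner is the candidate closest to the median voter.
The median voter (position 12) is closest to Plan 3 at 12.
Check: Plan 3 vs Plan 2 — voters closer to Plan 3: 4 of 7.

Plan 3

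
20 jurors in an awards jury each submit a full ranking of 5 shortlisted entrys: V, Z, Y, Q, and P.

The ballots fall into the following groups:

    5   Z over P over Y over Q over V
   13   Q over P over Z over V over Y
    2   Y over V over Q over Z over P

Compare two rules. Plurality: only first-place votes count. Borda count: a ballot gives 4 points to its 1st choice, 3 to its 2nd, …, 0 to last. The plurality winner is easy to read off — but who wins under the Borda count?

Q

Plurality first-place counts: V 0, Z 5, Y 2, Q 13, P 0 → Q.
Borda totals: V 19, Z 48, Y 18, Q 61, P 54 → Q.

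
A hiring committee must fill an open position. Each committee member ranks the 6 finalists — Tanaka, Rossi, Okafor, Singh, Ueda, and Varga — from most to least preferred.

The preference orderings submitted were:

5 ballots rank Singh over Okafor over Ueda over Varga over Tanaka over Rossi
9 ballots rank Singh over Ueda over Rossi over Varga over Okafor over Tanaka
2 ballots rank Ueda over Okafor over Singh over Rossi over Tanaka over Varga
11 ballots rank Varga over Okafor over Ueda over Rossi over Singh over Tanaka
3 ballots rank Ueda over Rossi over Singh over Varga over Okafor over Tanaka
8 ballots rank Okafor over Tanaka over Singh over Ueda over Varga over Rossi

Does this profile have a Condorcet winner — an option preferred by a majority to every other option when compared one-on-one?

Head-to-head results (38 voters total):
Tanaka vs Rossi: Rossi wins 25–13.
Tanaka vs Okafor: Okafor wins 38–0.
Tanaka vs Singh: Singh wins 30–8.
Tanaka vs Ueda: Ueda wins 30–8.
Tanaka vs Varga: Varga wins 28–10.
Rossi vs Okafor: Okafor wins 26–12.
Rossi vs Singh: Singh wins 24–14.
Rossi vs Ueda: Ueda wins 38–0.
Rossi vs Varga: Varga wins 24–14.
Okafor vs Singh: Okafor wins 21–17.
Okafor vs Ueda: Okafor wins 24–14.
Okafor vs Varga: Varga wins 23–15.
Singh vs Ueda: Singh wins 22–16.
Singh vs Varga: Singh wins 27–11.
Ueda vs Varga: Ueda wins 27–11.
No candidate beats all others: Okafor beats Singh beats Varga beats Okafor, a majority cycle.

No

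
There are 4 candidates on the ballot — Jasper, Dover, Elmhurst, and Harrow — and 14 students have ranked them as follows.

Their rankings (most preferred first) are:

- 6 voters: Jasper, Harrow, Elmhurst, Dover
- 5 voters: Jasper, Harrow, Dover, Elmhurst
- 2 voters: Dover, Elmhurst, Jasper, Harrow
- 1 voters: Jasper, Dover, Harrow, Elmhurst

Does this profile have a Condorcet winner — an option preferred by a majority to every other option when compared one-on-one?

Head-to-head results (14 voters total):
Jasper vs Dover: Jasper wins 12–2.
Jasper vs Elmhurst: Jasper wins 12–2.
Jasper vs Harrow: Jasper wins 14–0.
Dover vs Elmhurst: Dover wins 8–6.
Dover vs Harrow: Harrow wins 11–3.
Elmhurst vs Harrow: Harrow wins 12–2.
Jasper beats each rival — Dover (12–2), Elmhurst (12–2), Harrow (14–0) — so Jasper is the Condorcet winner.

Yes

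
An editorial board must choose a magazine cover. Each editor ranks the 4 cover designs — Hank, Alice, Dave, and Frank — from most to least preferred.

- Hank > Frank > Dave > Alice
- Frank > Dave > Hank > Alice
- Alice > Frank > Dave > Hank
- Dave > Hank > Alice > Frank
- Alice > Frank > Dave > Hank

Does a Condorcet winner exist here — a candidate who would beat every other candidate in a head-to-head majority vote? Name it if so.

Head-to-head results (5 voters total):
Hank vs Alice: Hank wins 3–2.
Hank vs Dave: Dave wins 4–1.
Hank vs Frank: Frank wins 3–2.
Alice vs Dave: Dave wins 3–2.
Alice vs Frank: Alice wins 3–2.
Dave vs Frank: Frank wins 4–1.
No candidate beats all others: Hank beats Alice beats Frank beats Hank, a majority cycle.

There is no Condorcet winner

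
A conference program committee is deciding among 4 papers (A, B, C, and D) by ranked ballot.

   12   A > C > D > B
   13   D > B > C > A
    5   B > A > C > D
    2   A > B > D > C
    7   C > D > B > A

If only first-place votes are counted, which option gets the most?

First-place vote totals:
  A: 14
  B: 5
  C: 7
  D: 13
A has the most first-place votes.

A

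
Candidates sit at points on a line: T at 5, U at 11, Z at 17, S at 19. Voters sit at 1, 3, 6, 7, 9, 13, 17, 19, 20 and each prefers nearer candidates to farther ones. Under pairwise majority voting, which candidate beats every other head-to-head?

With single-peaked preferences on a line, the Condorcet winner is the candidate closest to the median voter.
The median voter (position 9) is closest to U at 11.
Check: U vs T — voters closer to U: 5 of 9.

U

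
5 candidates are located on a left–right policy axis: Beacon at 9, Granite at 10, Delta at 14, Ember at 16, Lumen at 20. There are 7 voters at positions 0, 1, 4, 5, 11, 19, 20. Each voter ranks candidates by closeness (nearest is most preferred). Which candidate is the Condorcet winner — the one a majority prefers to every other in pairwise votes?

Beacon

With single-peaked preferences on a line, the Condorcet winner is the candidate closest to the median voter.
The median voter (position 5) is closest to Beacon at 9.
Check: Beacon vs Lumen — voters closer to Beacon: 5 of 7.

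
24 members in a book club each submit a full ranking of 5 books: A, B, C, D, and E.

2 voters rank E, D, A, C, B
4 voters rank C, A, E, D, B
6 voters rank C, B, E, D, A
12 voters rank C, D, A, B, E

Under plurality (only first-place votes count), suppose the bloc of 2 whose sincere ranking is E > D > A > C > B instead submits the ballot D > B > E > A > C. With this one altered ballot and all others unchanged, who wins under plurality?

C

First-place totals with the altered ballot: A 0, B 0, C 22, D 2, E 0.
The winner is unchanged: still C.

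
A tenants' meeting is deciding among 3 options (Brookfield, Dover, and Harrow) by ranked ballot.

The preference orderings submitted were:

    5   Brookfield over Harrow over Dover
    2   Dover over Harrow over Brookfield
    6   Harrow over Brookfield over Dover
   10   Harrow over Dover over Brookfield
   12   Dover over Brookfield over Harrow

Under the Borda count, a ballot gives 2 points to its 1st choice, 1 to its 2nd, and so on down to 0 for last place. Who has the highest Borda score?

Borda scores:
  Brookfield: 5·2 + 2·0 + 6·1 + 10·0 + 12·1 = 28
  Dover: 5·0 + 2·2 + 6·0 + 10·1 + 12·2 = 38
  Harrow: 5·1 + 2·1 + 6·2 + 10·2 + 12·0 = 39
Harrow has the highest total.

Harrow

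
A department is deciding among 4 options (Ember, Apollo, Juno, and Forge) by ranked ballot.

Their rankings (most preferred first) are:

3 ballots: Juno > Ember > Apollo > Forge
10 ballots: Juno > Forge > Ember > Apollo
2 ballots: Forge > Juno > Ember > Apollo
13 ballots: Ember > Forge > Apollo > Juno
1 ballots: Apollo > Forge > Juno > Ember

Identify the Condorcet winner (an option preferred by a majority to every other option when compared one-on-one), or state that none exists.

Head-to-head results (29 voters total):
Ember vs Apollo: Ember wins 28–1.
Ember vs Juno: Juno wins 16–13.
Ember vs Forge: Ember wins 16–13.
Apollo vs Juno: Juno wins 15–14.
Apollo vs Forge: Forge wins 25–4.
Juno vs Forge: Forge wins 16–13.
No candidate beats all others: Ember beats Forge beats Juno beats Ember, a majority cycle.

There is no Condorcet winner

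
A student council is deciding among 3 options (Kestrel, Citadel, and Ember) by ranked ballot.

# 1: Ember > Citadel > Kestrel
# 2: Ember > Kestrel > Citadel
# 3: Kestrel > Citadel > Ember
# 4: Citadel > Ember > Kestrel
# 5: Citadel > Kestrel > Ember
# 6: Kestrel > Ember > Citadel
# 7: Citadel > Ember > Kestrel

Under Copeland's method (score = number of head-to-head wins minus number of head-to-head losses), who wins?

Pairwise results:
  Kestrel vs Citadel: Citadel wins 4–3.
  Kestrel vs Ember: Ember wins 4–3.
  Citadel vs Ember: Citadel wins 4–3.
Copeland scores (wins − losses):
  Kestrel: 0 − 2 = -2
  Citadel: 2 − 0 = 2
  Ember: 1 − 1 = 0
Citadel has the best Copeland score.

Citadel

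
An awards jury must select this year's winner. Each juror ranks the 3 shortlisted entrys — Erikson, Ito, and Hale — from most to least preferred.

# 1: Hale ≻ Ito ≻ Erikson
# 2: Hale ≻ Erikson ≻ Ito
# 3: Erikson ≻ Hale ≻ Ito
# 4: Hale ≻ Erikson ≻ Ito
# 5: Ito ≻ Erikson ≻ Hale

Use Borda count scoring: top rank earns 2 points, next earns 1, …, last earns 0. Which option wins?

Borda scores:
  Erikson: 0 + 1 + 2 + 1 + 1 = 5
  Ito: 1 + 0 + 0 + 0 + 2 = 3
  Hale: 2 + 2 + 1 + 2 + 0 = 7
Hale has the highest total.

Hale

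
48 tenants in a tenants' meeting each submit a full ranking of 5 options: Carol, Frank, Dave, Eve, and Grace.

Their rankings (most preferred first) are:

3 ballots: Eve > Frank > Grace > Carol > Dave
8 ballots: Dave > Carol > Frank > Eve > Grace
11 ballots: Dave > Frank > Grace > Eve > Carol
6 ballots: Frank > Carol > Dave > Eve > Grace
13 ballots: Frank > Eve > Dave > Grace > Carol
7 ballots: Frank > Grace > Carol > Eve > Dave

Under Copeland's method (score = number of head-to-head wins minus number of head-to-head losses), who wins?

Frank

Pairwise results:
  Carol vs Frank: Frank wins 40–8.
  Carol vs Dave: Dave wins 32–16.
  Carol vs Eve: Eve wins 27–21.
  Carol vs Grace: Grace wins 34–14.
  Frank vs Dave: Frank wins 29–19.
  Frank vs Eve: Frank wins 45–3.
  Frank vs Grace: Frank wins 48–0.
  Dave vs Eve: Dave wins 25–23.
  Dave vs Grace: Dave wins 38–10.
  Eve vs Grace: Eve wins 30–18.
Copeland scores (wins − losses):
  Carol: 0 − 4 = -4
  Frank: 4 − 0 = 4
  Dave: 3 − 1 = 2
  Eve: 2 − 2 = 0
  Grace: 1 − 3 = -2
Frank has the best Copeland score.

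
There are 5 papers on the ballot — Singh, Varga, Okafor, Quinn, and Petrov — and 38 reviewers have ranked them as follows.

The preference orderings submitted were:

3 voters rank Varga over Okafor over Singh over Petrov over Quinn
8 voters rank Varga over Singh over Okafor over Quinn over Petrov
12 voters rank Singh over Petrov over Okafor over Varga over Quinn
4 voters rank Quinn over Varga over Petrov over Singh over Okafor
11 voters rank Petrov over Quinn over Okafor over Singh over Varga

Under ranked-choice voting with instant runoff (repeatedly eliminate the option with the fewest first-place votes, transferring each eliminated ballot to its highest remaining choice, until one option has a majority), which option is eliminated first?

Round 1: Singh 12, Varga 11, Petrov 11, Quinn 4, Okafor 0. Okafor has the fewest and is eliminated.
Round 2: Singh 12, Varga 11, Petrov 11, Quinn 4. Quinn has the fewest and is eliminated.
Round 3: Varga 15, Singh 12, Petrov 11. Petrov has the fewest and is eliminated.
Round 4: Singh 23, Varga 15. Singh has a majority.

Okafor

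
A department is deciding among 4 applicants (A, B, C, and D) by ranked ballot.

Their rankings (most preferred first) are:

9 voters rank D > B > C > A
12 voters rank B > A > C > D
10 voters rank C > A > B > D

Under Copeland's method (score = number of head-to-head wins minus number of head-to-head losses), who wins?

Pairwise results:
  A vs B: B wins 21–10.
  A vs C: C wins 19–12.
  A vs D: A wins 22–9.
  B vs C: B wins 21–10.
  B vs D: B wins 22–9.
  C vs D: C wins 22–9.
Copeland scores (wins − losses):
  A: 1 − 2 = -1
  B: 3 − 0 = 3
  C: 2 − 1 = 1
  D: 0 − 3 = -3
B has the best Copeland score.

B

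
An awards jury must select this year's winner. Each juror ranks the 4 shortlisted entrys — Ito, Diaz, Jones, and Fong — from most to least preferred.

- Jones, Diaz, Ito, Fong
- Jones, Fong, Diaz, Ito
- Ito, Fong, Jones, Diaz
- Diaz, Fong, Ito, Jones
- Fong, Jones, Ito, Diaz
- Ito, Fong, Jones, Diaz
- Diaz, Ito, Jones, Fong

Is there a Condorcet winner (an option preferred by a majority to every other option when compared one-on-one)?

Head-to-head results (7 voters total):
Ito vs Diaz: Diaz wins 4–3.
Ito vs Jones: Ito wins 4–3.
Ito vs Fong: Ito wins 4–3.
Diaz vs Jones: Jones wins 5–2.
Diaz vs Fong: Fong wins 4–3.
Jones vs Fong: Fong wins 4–3.
No candidate beats all others: Ito beats Jones beats Diaz beats Ito, a majority cycle.

No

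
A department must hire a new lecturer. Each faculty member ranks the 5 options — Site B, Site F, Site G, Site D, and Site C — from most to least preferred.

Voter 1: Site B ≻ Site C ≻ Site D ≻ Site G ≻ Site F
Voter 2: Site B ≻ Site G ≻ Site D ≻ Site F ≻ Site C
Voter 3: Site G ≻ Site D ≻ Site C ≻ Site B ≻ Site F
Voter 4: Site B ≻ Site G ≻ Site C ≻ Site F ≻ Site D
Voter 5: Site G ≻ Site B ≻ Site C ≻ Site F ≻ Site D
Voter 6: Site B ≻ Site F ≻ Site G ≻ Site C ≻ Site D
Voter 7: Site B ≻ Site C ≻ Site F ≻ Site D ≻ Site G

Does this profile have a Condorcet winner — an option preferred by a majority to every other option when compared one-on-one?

Head-to-head results (7 voters total):
Site B vs Site F: Site B wins 7–0.
Site B vs Site G: Site B wins 5–2.
Site B vs Site D: Site B wins 6–1.
Site B vs Site C: Site B wins 6–1.
Site F vs Site G: Site G wins 5–2.
Site F vs Site D: Site F wins 4–3.
Site F vs Site C: Site C wins 5–2.
Site G vs Site D: Site G wins 5–2.
Site G vs Site C: Site G wins 5–2.
Site D vs Site C: Site C wins 5–2.
Site B beats each rival — Site F (7–0), Site G (5–2), Site D (6–1), Site C (6–1) — so Site B is the Condorcet winner.

Yes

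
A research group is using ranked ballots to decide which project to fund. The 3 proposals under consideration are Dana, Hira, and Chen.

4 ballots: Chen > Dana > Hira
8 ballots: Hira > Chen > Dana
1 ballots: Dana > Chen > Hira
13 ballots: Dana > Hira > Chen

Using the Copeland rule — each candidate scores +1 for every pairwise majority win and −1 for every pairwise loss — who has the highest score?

Dana

Pairwise results:
  Dana vs Hira: Dana wins 18–8.
  Dana vs Chen: Dana wins 14–12.
  Hira vs Chen: Hira wins 21–5.
Copeland scores (wins − losses):
  Dana: 2 − 0 = 2
  Hira: 1 − 1 = 0
  Chen: 0 − 2 = -2
Dana has the best Copeland score.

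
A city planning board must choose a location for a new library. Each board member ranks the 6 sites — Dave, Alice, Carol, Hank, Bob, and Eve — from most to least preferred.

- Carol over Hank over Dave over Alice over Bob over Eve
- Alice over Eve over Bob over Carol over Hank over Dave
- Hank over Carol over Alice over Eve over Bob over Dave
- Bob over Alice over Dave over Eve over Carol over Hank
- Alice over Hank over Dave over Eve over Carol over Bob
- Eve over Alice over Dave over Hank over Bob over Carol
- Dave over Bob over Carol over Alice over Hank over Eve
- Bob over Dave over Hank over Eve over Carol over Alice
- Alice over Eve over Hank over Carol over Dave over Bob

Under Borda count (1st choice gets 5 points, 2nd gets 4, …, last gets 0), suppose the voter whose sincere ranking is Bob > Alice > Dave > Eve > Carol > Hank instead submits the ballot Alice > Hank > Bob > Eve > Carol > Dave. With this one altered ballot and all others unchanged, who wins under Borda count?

Alice

Borda totals with the altered ballot: Dave 19, Alice 31, Carol 19, Hank 27, Bob 18, Eve 21.
The winner is unchanged: still Alice.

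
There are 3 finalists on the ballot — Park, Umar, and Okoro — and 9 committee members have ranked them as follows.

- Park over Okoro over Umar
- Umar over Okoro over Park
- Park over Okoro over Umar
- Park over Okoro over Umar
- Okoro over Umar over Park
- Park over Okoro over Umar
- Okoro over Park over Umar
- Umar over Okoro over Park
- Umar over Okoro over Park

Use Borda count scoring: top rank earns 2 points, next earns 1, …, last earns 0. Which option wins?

Borda scores:
  Park: 2 + 0 + 2 + 2 + 0 + 2 + 1 + 0 + 0 = 9
  Umar: 0 + 2 + 0 + 0 + 1 + 0 + 0 + 2 + 2 = 7
  Okoro: 1 + 1 + 1 + 1 + 2 + 1 + 2 + 1 + 1 = 11
Okoro has the highest total.

Okoro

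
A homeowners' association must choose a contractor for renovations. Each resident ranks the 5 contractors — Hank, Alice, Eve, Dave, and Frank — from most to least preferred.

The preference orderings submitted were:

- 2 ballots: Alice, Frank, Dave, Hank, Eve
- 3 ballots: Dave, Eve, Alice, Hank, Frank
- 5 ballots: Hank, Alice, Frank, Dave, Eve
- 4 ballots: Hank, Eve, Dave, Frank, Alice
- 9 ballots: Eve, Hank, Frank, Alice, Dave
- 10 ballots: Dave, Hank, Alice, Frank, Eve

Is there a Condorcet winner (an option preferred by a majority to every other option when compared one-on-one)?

Yes

Head-to-head results (33 voters total):
Hank vs Alice: Hank wins 28–5.
Hank vs Eve: Hank wins 21–12.
Hank vs Dave: Hank wins 18–15.
Hank vs Frank: Hank wins 31–2.
Alice vs Eve: Alice wins 17–16.
Alice vs Dave: Dave wins 17–16.
Alice vs Frank: Alice wins 20–13.
Eve vs Dave: Dave wins 20–13.
Eve vs Frank: Frank wins 17–16.
Dave vs Frank: Dave wins 17–16.
Hank beats each rival — Alice (28–5), Eve (21–12), Dave (18–15), Frank (31–2) — so Hank is the Condorcet winner.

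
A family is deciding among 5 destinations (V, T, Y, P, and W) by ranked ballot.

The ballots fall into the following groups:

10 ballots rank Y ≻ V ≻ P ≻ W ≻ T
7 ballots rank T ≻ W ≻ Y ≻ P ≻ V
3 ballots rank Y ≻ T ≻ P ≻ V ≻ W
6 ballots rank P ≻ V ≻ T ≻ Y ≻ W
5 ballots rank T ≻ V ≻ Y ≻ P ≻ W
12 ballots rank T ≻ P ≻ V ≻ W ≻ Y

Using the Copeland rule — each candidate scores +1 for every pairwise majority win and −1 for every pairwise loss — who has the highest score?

Pairwise results:
  V vs T: T wins 27–16.
  V vs Y: V wins 23–20.
  V vs P: P wins 28–15.
  V vs W: V wins 36–7.
  T vs Y: T wins 30–13.
  T vs P: T wins 27–16.
  T vs W: T wins 33–10.
  Y vs P: Y wins 25–18.
  Y vs W: Y wins 24–19.
  P vs W: P wins 36–7.
Copeland scores (wins − losses):
  V: 2 − 2 = 0
  T: 4 − 0 = 4
  Y: 2 − 2 = 0
  P: 2 − 2 = 0
  W: 0 − 4 = -4
T has the best Copeland score.

T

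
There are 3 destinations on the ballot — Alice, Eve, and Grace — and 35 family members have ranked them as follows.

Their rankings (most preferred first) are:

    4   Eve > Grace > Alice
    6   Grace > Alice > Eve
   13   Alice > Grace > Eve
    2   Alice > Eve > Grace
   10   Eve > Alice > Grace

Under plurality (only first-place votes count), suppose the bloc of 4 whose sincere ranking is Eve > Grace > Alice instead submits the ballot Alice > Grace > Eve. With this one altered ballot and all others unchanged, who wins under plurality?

Alice

First-place totals with the altered ballot: Alice 19, Eve 10, Grace 6.
The winner is unchanged: still Alice.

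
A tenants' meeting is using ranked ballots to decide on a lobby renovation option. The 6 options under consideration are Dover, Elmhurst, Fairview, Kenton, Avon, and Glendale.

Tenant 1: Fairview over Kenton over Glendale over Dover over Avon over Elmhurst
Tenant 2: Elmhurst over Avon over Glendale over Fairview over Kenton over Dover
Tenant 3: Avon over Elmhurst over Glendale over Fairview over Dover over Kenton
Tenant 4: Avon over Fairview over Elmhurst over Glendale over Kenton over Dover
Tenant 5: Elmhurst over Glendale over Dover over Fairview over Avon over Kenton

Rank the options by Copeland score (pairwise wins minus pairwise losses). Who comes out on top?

Avon

Pairwise results:
  Dover vs Elmhurst: Elmhurst wins 4–1.
  Dover vs Fairview: Fairview wins 4–1.
  Dover vs Kenton: Kenton wins 3–2.
  Dover vs Avon: Avon wins 3–2.
  Dover vs Glendale: Glendale wins 5–0.
  Elmhurst vs Fairview: Elmhurst wins 3–2.
  Elmhurst vs Kenton: Elmhurst wins 4–1.
  Elmhurst vs Avon: Avon wins 3–2.
  Elmhurst vs Glendale: Elmhurst wins 4–1.
  Fairview vs Kenton: Fairview wins 5–0.
  Fairview vs Avon: Avon wins 3–2.
  Fairview vs Glendale: Glendale wins 3–2.
  Kenton vs Avon: Avon wins 4–1.
  Kenton vs Glendale: Glendale wins 4–1.
  Avon vs Glendale: Avon wins 3–2.
Copeland scores (wins − losses):
  Dover: 0 − 5 = -5
  Elmhurst: 4 − 1 = 3
  Fairview: 2 − 3 = -1
  Kenton: 1 − 4 = -3
  Avon: 5 − 0 = 5
  Glendale: 3 − 2 = 1
Avon has the best Copeland score.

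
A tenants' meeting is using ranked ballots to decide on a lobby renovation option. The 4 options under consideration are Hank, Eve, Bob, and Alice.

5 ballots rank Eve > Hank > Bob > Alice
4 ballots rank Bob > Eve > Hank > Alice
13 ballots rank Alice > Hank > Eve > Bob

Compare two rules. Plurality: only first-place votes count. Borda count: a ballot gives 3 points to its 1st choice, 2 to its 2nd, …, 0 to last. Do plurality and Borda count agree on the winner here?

Plurality first-place counts: Hank 0, Eve 5, Bob 4, Alice 13 → Alice.
Borda totals: Hank 40, Eve 36, Bob 17, Alice 39 → Hank.
The two rules disagree: plurality picks Alice, Borda picks Hank.

No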